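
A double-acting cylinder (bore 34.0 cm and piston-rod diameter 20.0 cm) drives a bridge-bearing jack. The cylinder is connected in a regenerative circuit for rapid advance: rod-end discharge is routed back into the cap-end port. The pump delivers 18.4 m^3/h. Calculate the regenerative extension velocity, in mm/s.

In regeneration the rod-end outflow joins the pump flow into the cap end, so the net volume the pump must supply per unit advance equals the rod cross-section area.
Rod cross-section A_rod = π/4 × (20.0 cm)² = 314.2 cm^2
v = Q_pump / A_rod

v ≈ 163 mm/s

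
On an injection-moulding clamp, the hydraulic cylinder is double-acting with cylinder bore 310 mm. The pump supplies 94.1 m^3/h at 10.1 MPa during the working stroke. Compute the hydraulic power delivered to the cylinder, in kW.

W ≈ 264 kW

Hydraulic power = P × Q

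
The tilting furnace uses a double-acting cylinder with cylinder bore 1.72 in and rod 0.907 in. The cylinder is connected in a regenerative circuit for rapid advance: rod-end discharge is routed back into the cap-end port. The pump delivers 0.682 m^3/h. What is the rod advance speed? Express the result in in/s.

v ≈ 17.9 in/s

In regeneration the rod-end outflow joins the pump flow into the cap end, so the net volume the pump must supply per unit advance equals the rod cross-section area.
Rod cross-section A_rod = π/4 × (0.907 in)² = 0.6461 in^2
v = Q_pump / A_rod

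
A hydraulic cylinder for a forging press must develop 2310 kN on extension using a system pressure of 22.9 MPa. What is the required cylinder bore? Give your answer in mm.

D ≈ 358 mm

Extension force acts on the full piston face: F = P × (π/4)D².
D = √(4F / (πP)) = √(4 × 2310 kN / (π × 22.9 MPa))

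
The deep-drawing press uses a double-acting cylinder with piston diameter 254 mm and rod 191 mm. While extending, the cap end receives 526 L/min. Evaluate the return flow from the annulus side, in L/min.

Cap-side area A_cap = π/4 × (254 mm)² = 50670 mm^2
Rod-side annular area A_ann = π/4 × (254² − 191²) = 22020 mm^2
Piston speed v = Q_in/A_cap; rod-end outflow Q_out = v × A_ann = Q_in × A_ann/A_cap.

Q_out ≈ 229 L/min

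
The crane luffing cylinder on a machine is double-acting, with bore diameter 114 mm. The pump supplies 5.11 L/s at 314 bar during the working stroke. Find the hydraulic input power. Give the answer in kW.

Hydraulic power = P × Q

W ≈ 160 kW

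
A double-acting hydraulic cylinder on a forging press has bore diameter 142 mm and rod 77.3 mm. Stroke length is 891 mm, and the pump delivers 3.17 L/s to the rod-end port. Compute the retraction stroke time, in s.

Rod-side annular area A_ann = π/4 × (142² − 77.3²) = 11140 mm^2
Swept volume V = A × L; t = V / Q = A·L / Q

t ≈ 3.13 s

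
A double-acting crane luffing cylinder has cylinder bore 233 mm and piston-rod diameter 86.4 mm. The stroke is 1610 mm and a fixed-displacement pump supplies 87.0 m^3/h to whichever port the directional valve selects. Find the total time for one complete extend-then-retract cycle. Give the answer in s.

t ≈ 5.29 s

Cap-side area A_cap = π/4 × (233 mm)² = 42640 mm^2
Rod-side annular area A_ann = π/4 × (233² − 86.4²) = 36780 mm^2
t_ext = A_cap·L/Q = 2.841 s
t_ret = A_ann·L/Q = 2.450 s
t_cycle = t_ext + t_ret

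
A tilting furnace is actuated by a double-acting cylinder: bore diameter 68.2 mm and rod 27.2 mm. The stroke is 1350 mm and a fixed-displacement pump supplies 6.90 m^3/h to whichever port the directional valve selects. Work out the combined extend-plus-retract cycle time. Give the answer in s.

t ≈ 4.74 s

Cap-side area A_cap = π/4 × (68.2 mm)² = 3653 mm^2
Rod-side annular area A_ann = π/4 × (68.2² − 27.2²) = 3072 mm^2
t_ext = A_cap·L/Q = 2.573 s
t_ret = A_ann·L/Q = 2.164 s
t_cycle = t_ext + t_ret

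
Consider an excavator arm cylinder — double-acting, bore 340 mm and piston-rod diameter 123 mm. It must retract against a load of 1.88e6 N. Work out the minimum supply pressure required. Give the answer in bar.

P ≈ 238 bar

Rod-side annular area A_ann = π/4 × (340² − 123²) = 78910 mm^2
Retraction: pressure acts on the annular area.
P = F / A = 1.88e6 N / A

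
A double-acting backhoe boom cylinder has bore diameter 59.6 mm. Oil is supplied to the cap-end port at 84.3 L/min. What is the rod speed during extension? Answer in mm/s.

Cap-side area A_cap = π/4 × (59.6 mm)² = 2790 mm^2
v = Q / A

v ≈ 504 mm/s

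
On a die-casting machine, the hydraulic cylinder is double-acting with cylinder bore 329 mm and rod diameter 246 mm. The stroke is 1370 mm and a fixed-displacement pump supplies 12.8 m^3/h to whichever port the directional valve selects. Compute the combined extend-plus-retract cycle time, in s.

t ≈ 47.2 s

Cap-side area A_cap = π/4 × (329 mm)² = 85010 mm^2
Rod-side annular area A_ann = π/4 × (329² − 246²) = 37480 mm^2
t_ext = A_cap·L/Q = 32.76 s
t_ret = A_ann·L/Q = 14.44 s
t_cycle = t_ext + t_ret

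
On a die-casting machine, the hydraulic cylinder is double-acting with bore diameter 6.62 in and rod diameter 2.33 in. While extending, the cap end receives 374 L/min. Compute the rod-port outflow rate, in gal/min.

Q_out ≈ 86.6 gal/min

Cap-side area A_cap = π/4 × (6.62 in)² = 34.42 in^2
Rod-side annular area A_ann = π/4 × (6.62² − 2.33²) = 30.16 in^2
Piston speed v = Q_in/A_cap; rod-end outflow Q_out = v × A_ann = Q_in × A_ann/A_cap.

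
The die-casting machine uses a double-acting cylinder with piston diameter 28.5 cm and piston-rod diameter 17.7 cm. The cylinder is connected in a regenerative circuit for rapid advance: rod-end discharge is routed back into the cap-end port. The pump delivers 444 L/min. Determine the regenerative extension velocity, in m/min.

v ≈ 18.0 m/min

In regeneration the rod-end outflow joins the pump flow into the cap end, so the net volume the pump must supply per unit advance equals the rod cross-section area.
Rod cross-section A_rod = π/4 × (17.7 cm)² = 246.1 cm^2
v = Q_pump / A_rod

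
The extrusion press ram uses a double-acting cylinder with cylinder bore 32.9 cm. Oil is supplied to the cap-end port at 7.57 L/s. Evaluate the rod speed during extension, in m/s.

v ≈ 0.0890 m/s

Cap-side area A_cap = π/4 × (32.9 cm)² = 850.1 cm^2
v = Q / A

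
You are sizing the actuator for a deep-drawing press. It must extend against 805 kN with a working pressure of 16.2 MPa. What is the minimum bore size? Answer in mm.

D ≈ 252 mm

Extension force acts on the full piston face: F = P × (π/4)D².
D = √(4F / (πP)) = √(4 × 805 kN / (π × 16.2 MPa))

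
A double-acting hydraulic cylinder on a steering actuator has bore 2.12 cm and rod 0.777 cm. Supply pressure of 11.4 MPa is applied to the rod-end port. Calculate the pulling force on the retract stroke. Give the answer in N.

F ≈ 3480 N

Rod-side annular area A_ann = π/4 × (2.12² − 0.777²) = 3.056 cm^2
On retraction the pressure acts on the annular area (bore minus rod).
F = P × A_ann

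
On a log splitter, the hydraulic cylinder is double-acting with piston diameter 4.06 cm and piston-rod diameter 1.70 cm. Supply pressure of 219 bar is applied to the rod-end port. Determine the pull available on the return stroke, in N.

F ≈ 23400 N

Rod-side annular area A_ann = π/4 × (4.06² − 1.70²) = 10.68 cm^2
On retraction the pressure acts on the annular area (bore minus rod).
F = P × A_ann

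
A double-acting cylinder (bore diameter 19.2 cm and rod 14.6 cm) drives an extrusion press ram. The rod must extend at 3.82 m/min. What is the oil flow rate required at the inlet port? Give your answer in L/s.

Q ≈ 1.84 L/s

Cap-side area A_cap = π/4 × (19.2 cm)² = 289.5 cm^2
Q = A × v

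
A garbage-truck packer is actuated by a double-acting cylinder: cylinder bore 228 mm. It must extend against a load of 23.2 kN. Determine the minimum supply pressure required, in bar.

P ≈ 5.68 bar

Cap-side area A_cap = π/4 × (228 mm)² = 40830 mm^2
P = F / A = 23.2 kN / A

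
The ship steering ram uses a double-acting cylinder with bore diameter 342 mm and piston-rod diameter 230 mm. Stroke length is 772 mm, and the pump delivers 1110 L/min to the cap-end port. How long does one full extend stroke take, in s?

Cap-side area A_cap = π/4 × (342 mm)² = 91860 mm^2
Swept volume V = A × L; t = V / Q = A·L / Q

t ≈ 3.83 s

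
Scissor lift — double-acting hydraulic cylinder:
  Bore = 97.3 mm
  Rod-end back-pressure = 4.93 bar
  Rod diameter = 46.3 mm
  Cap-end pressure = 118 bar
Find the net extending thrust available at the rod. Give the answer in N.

F ≈ 84900 N

Cap-side area A_cap = π/4 × (97.3 mm)² = 7436 mm^2
Rod-side annular area A_ann = π/4 × (97.3² − 46.3²) = 5752 mm^2
Net thrust = P_cap·A_cap − P_rod·A_ann = 87740 N − 2836 N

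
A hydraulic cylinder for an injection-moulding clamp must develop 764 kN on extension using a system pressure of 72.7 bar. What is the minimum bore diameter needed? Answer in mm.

D ≈ 366 mm

Extension force acts on the full piston face: F = P × (π/4)D².
D = √(4F / (πP)) = √(4 × 764 kN / (π × 72.7 bar))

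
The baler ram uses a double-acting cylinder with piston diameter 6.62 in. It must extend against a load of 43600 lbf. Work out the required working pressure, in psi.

P ≈ 1270 psi

Cap-side area A_cap = π/4 × (6.62 in)² = 34.42 in^2
P = F / A = 43600 lbf / A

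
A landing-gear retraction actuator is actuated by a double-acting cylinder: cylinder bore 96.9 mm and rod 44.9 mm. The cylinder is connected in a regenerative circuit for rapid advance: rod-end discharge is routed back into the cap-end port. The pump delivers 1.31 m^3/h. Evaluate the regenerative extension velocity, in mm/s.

v ≈ 230 mm/s

In regeneration the rod-end outflow joins the pump flow into the cap end, so the net volume the pump must supply per unit advance equals the rod cross-section area.
Rod cross-section A_rod = π/4 × (44.9 mm)² = 1583 mm^2
v = Q_pump / A_rod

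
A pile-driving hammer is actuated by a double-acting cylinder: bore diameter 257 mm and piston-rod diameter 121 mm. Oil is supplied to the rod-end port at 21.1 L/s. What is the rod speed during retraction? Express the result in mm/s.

v ≈ 523 mm/s

Rod-side annular area A_ann = π/4 × (257² − 121²) = 40380 mm^2
Flow into the rod-end port fills the annular volume.
v = Q / A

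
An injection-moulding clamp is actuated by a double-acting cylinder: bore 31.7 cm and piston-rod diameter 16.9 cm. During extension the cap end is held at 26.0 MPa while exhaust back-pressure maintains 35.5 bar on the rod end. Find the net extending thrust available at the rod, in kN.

Cap-side area A_cap = π/4 × (31.7 cm)² = 789.2 cm^2
Rod-side annular area A_ann = π/4 × (31.7² − 16.9²) = 564.9 cm^2
Net thrust = P_cap·A_cap − P_rod·A_ann = 2052 kN − 200.5 kN

F ≈ 1850 kN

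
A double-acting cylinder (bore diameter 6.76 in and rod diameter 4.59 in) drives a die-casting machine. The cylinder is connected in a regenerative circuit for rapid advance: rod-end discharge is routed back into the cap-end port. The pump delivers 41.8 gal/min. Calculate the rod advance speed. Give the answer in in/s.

v ≈ 9.73 in/s

In regeneration the rod-end outflow joins the pump flow into the cap end, so the net volume the pump must supply per unit advance equals the rod cross-section area.
Rod cross-section A_rod = π/4 × (4.59 in)² = 16.55 in^2
v = Q_pump / A_rod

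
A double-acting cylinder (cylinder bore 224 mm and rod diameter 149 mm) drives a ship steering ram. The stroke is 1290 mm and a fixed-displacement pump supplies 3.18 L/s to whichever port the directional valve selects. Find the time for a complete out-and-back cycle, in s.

t ≈ 24.9 s

Cap-side area A_cap = π/4 × (224 mm)² = 39410 mm^2
Rod-side annular area A_ann = π/4 × (224² − 149²) = 21970 mm^2
t_ext = A_cap·L/Q = 15.99 s
t_ret = A_ann·L/Q = 8.913 s
t_cycle = t_ext + t_ret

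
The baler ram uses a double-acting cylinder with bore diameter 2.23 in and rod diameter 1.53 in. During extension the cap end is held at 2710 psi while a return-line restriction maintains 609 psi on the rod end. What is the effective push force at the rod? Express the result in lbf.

Cap-side area A_cap = π/4 × (2.23 in)² = 3.906 in^2
Rod-side annular area A_ann = π/4 × (2.23² − 1.53²) = 2.067 in^2
Net thrust = P_cap·A_cap − P_rod·A_ann = 10580 lbf − 1259 lbf

F ≈ 9330 lbf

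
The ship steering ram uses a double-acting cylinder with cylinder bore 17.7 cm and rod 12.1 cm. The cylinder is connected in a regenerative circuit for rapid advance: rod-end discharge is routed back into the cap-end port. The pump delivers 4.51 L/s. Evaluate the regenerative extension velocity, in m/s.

In regeneration the rod-end outflow joins the pump flow into the cap end, so the net volume the pump must supply per unit advance equals the rod cross-section area.
Rod cross-section A_rod = π/4 × (12.1 cm)² = 115.0 cm^2
v = Q_pump / A_rod

v ≈ 0.392 m/s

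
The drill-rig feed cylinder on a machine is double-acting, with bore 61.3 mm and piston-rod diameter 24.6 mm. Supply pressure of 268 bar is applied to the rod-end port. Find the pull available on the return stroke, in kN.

Rod-side annular area A_ann = π/4 × (61.3² − 24.6²) = 2476 mm^2
On retraction the pressure acts on the annular area (bore minus rod).
F = P × A_ann

F ≈ 66.4 kN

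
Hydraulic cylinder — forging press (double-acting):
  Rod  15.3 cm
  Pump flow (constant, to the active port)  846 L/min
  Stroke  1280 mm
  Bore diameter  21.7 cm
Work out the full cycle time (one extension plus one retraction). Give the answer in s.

Cap-side area A_cap = π/4 × (21.7 cm)² = 369.8 cm^2
Rod-side annular area A_ann = π/4 × (21.7² − 15.3²) = 186.0 cm^2
t_ext = A_cap·L/Q = 3.357 s
t_ret = A_ann·L/Q = 1.688 s
t_cycle = t_ext + t_ret

t ≈ 5.05 s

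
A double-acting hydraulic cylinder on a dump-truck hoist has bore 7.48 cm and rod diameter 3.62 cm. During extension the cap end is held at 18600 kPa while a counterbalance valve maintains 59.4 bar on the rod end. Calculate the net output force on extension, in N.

F ≈ 61700 N

Cap-side area A_cap = π/4 × (7.48 cm)² = 43.94 cm^2
Rod-side annular area A_ann = π/4 × (7.48² − 3.62²) = 33.65 cm^2
Net thrust = P_cap·A_cap − P_rod·A_ann = 81730 N − 19990 N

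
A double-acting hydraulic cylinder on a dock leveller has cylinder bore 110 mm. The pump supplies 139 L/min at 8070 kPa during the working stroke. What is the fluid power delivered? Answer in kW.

Hydraulic power = P × Q

W ≈ 18.7 kW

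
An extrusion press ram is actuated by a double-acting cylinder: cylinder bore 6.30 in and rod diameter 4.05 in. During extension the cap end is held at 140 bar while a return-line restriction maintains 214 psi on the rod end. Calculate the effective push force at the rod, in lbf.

F ≈ 59400 lbf

Cap-side area A_cap = π/4 × (6.30 in)² = 31.17 in^2
Rod-side annular area A_ann = π/4 × (6.30² − 4.05²) = 18.29 in^2
Net thrust = P_cap·A_cap − P_rod·A_ann = 63300 lbf − 3914 lbf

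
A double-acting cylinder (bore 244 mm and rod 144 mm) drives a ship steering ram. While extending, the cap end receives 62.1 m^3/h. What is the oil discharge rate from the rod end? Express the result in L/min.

Cap-side area A_cap = π/4 × (244 mm)² = 46760 mm^2
Rod-side annular area A_ann = π/4 × (244² − 144²) = 30470 mm^2
Piston speed v = Q_in/A_cap; rod-end outflow Q_out = v × A_ann = Q_in × A_ann/A_cap.

Q_out ≈ 675 L/min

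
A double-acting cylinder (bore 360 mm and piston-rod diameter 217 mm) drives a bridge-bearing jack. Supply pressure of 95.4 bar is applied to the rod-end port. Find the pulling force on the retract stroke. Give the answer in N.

Rod-side annular area A_ann = π/4 × (360² − 217²) = 64800 mm^2
On retraction the pressure acts on the annular area (bore minus rod).
F = P × A_ann

F ≈ 6.18e5 N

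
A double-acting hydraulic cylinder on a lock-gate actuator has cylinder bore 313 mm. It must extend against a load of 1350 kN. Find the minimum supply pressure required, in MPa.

Cap-side area A_cap = π/4 × (313 mm)² = 76940 mm^2
P = F / A = 1350 kN / A

P ≈ 17.5 MPa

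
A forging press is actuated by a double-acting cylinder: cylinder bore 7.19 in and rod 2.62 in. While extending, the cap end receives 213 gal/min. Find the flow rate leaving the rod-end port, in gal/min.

Cap-side area A_cap = π/4 × (7.19 in)² = 40.60 in^2
Rod-side annular area A_ann = π/4 × (7.19² − 2.62²) = 35.21 in^2
Piston speed v = Q_in/A_cap; rod-end outflow Q_out = v × A_ann = Q_in × A_ann/A_cap.

Q_out ≈ 185 gal/min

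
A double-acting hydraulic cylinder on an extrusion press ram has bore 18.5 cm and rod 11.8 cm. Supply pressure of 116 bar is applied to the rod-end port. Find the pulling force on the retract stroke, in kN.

F ≈ 185 kN

Rod-side annular area A_ann = π/4 × (18.5² − 11.8²) = 159.4 cm^2
On retraction the pressure acts on the annular area (bore minus rod).
F = P × A_ann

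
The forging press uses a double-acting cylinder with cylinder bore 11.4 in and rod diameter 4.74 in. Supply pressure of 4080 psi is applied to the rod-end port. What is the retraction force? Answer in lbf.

F ≈ 3.44e5 lbf

Rod-side annular area A_ann = π/4 × (11.4² − 4.74²) = 84.42 in^2
On retraction the pressure acts on the annular area (bore minus rod).
F = P × A_ann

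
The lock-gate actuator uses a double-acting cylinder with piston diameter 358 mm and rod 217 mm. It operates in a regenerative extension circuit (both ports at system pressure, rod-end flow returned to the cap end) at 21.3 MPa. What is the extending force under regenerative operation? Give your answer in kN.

F ≈ 788 kN

With equal pressure on both faces, forces on the annular region cancel; the net push is pressure × rod cross-section.
Rod cross-section A_rod = π/4 × (217 mm)² = 36980 mm^2
F = P × A_rod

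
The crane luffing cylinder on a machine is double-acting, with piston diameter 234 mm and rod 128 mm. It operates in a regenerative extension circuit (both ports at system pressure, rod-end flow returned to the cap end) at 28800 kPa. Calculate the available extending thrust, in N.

With equal pressure on both faces, forces on the annular region cancel; the net push is pressure × rod cross-section.
Rod cross-section A_rod = π/4 × (128 mm)² = 12870 mm^2
F = P × A_rod

F ≈ 3.71e5 N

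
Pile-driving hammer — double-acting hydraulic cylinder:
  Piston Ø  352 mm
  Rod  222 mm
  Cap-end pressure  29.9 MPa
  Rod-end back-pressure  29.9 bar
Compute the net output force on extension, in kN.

F ≈ 2730 kN

Cap-side area A_cap = π/4 × (352 mm)² = 97310 mm^2
Rod-side annular area A_ann = π/4 × (352² − 222²) = 58610 mm^2
Net thrust = P_cap·A_cap − P_rod·A_ann = 2910 kN − 175.2 kN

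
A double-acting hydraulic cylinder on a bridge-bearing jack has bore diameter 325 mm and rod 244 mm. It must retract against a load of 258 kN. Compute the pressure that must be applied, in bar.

Rod-side annular area A_ann = π/4 × (325² − 244²) = 36200 mm^2
Retraction: pressure acts on the annular area.
P = F / A = 258 kN / A

P ≈ 71.3 bar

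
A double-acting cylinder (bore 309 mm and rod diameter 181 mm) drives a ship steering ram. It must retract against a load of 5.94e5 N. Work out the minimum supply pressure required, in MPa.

P ≈ 12.1 MPa

Rod-side annular area A_ann = π/4 × (309² − 181²) = 49260 mm^2
Retraction: pressure acts on the annular area.
P = F / A = 5.94e5 N / A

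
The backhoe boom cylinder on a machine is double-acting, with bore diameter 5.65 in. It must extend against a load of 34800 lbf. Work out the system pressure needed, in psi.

Cap-side area A_cap = π/4 × (5.65 in)² = 25.07 in^2
P = F / A = 34800 lbf / A

P ≈ 1390 psi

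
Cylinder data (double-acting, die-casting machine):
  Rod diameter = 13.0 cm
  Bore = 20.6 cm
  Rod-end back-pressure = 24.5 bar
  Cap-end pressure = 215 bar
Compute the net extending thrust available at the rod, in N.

Cap-side area A_cap = π/4 × (20.6 cm)² = 333.3 cm^2
Rod-side annular area A_ann = π/4 × (20.6² − 13.0²) = 200.6 cm^2
Net thrust = P_cap·A_cap − P_rod·A_ann = 7.166e5 N − 49140 N

F ≈ 6.67e5 N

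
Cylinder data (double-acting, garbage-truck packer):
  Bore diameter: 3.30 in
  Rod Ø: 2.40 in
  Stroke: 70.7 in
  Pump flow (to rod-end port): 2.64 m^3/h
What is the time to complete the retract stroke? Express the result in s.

Rod-side annular area A_ann = π/4 × (3.30² − 2.40²) = 4.029 in^2
Swept volume V = A × L; t = V / Q = A·L / Q

t ≈ 6.37 s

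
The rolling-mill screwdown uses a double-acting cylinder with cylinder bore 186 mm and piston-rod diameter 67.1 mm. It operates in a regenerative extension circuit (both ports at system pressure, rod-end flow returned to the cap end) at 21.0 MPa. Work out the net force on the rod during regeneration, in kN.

F ≈ 74.3 kN

With equal pressure on both faces, forces on the annular region cancel; the net push is pressure × rod cross-section.
Rod cross-section A_rod = π/4 × (67.1 mm)² = 3536 mm^2
F = P × A_rod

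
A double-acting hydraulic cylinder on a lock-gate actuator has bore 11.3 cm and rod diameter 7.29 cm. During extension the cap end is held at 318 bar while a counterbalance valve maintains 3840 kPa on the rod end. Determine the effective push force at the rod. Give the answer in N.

Cap-side area A_cap = π/4 × (11.3 cm)² = 100.3 cm^2
Rod-side annular area A_ann = π/4 × (11.3² − 7.29²) = 58.55 cm^2
Net thrust = P_cap·A_cap − P_rod·A_ann = 3.189e5 N − 22480 N

F ≈ 2.96e5 N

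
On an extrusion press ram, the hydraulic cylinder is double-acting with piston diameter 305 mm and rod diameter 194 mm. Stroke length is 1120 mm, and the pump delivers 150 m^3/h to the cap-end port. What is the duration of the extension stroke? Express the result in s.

t ≈ 1.96 s

Cap-side area A_cap = π/4 × (305 mm)² = 73060 mm^2
Swept volume V = A × L; t = V / Q = A·L / Q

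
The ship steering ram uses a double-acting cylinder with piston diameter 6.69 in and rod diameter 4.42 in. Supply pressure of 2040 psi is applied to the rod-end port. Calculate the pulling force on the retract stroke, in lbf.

F ≈ 40400 lbf

Rod-side annular area A_ann = π/4 × (6.69² − 4.42²) = 19.81 in^2
On retraction the pressure acts on the annular area (bore minus rod).
F = P × A_ann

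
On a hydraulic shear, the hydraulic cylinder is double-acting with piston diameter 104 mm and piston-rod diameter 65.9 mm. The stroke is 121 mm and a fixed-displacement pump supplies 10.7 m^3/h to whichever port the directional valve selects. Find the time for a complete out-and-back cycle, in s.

Cap-side area A_cap = π/4 × (104 mm)² = 8495 mm^2
Rod-side annular area A_ann = π/4 × (104² − 65.9²) = 5084 mm^2
t_ext = A_cap·L/Q = 0.3458 s
t_ret = A_ann·L/Q = 0.2070 s
t_cycle = t_ext + t_ret

t ≈ 0.553 s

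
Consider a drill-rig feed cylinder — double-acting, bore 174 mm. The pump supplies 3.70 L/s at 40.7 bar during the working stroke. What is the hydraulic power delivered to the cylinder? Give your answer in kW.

W ≈ 15.1 kW

Hydraulic power = P × Q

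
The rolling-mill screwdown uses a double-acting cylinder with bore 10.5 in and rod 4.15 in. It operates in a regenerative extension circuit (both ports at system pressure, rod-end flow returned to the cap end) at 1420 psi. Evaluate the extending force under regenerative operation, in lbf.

F ≈ 19200 lbf

With equal pressure on both faces, forces on the annular region cancel; the net push is pressure × rod cross-section.
Rod cross-section A_rod = π/4 × (4.15 in)² = 13.53 in^2
F = P × A_rod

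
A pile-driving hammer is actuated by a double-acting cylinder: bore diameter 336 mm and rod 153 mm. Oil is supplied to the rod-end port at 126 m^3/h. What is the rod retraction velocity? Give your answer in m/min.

v ≈ 29.9 m/min

Rod-side annular area A_ann = π/4 × (336² − 153²) = 70280 mm^2
Flow into the rod-end port fills the annular volume.
v = Q / A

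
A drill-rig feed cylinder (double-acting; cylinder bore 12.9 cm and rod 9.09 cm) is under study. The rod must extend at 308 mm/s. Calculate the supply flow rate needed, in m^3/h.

Q ≈ 14.5 m^3/h

Cap-side area A_cap = π/4 × (12.9 cm)² = 130.7 cm^2
Q = A × v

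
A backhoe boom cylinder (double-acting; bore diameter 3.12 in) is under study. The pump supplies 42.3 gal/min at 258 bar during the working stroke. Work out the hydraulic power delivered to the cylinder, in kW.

W ≈ 68.9 kW

Hydraulic power = P × Q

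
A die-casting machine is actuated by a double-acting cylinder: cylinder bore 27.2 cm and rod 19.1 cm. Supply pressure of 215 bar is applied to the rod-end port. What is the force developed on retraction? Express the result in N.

Rod-side annular area A_ann = π/4 × (27.2² − 19.1²) = 294.5 cm^2
On retraction the pressure acts on the annular area (bore minus rod).
F = P × A_ann

F ≈ 6.33e5 N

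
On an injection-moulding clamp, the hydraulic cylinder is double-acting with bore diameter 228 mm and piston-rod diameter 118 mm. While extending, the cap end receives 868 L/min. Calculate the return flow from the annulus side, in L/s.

Cap-side area A_cap = π/4 × (228 mm)² = 40830 mm^2
Rod-side annular area A_ann = π/4 × (228² − 118²) = 29890 mm^2
Piston speed v = Q_in/A_cap; rod-end outflow Q_out = v × A_ann = Q_in × A_ann/A_cap.

Q_out ≈ 10.6 L/s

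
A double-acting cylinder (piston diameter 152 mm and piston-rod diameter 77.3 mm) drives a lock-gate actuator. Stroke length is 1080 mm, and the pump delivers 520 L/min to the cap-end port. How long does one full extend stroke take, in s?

t ≈ 2.26 s

Cap-side area A_cap = π/4 × (152 mm)² = 18150 mm^2
Swept volume V = A × L; t = V / Q = A·L / Q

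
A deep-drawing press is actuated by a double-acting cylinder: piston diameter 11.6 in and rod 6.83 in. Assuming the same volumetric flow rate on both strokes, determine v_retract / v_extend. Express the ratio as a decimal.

v_ret/v_ext ≈ 1.53

Cap-side area A_cap = π/4 × (11.6 in)² = 105.7 in^2
Rod-side annular area A_ann = π/4 × (11.6² − 6.83²) = 69.05 in^2
For equal Q, v ∝ 1/A, so v_ret/v_ext = A_cap/A_ann.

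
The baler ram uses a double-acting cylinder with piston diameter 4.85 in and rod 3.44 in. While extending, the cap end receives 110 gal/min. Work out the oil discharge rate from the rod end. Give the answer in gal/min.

Q_out ≈ 54.7 gal/min

Cap-side area A_cap = π/4 × (4.85 in)² = 18.47 in^2
Rod-side annular area A_ann = π/4 × (4.85² − 3.44²) = 9.180 in^2
Piston speed v = Q_in/A_cap; rod-end outflow Q_out = v × A_ann = Q_in × A_ann/A_cap.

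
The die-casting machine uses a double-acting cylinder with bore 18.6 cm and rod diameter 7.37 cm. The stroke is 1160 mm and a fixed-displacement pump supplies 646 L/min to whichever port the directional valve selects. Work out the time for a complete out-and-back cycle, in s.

Cap-side area A_cap = π/4 × (18.6 cm)² = 271.7 cm^2
Rod-side annular area A_ann = π/4 × (18.6² − 7.37²) = 229.1 cm^2
t_ext = A_cap·L/Q = 2.927 s
t_ret = A_ann·L/Q = 2.468 s
t_cycle = t_ext + t_ret

t ≈ 5.40 s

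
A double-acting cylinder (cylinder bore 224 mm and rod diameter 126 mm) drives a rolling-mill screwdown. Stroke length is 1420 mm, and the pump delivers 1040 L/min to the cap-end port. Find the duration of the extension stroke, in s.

t ≈ 3.23 s

Cap-side area A_cap = π/4 × (224 mm)² = 39410 mm^2
Swept volume V = A × L; t = V / Q = A·L / Q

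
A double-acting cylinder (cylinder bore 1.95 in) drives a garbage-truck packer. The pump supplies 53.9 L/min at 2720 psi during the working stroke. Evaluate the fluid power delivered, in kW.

W ≈ 16.8 kW

Hydraulic power = P × Q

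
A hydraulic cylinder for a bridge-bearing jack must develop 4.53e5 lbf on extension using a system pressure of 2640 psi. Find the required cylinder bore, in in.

Extension force acts on the full piston face: F = P × (π/4)D².
D = √(4F / (πP)) = √(4 × 4.53e5 lbf / (π × 2640 psi))

D ≈ 14.8 in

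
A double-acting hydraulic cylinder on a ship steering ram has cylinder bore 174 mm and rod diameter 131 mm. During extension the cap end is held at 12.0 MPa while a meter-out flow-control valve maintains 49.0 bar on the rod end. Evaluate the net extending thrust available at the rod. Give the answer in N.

F ≈ 2.35e5 N

Cap-side area A_cap = π/4 × (174 mm)² = 23780 mm^2
Rod-side annular area A_ann = π/4 × (174² − 131²) = 10300 mm^2
Net thrust = P_cap·A_cap − P_rod·A_ann = 2.853e5 N − 50470 N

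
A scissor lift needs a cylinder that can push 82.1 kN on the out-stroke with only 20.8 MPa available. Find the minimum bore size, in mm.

Extension force acts on the full piston face: F = P × (π/4)D².
D = √(4F / (πP)) = √(4 × 82.1 kN / (π × 20.8 MPa))

D ≈ 70.9 mm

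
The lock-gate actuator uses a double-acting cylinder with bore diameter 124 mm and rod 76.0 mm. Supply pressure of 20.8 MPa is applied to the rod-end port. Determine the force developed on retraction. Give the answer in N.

F ≈ 1.57e5 N

Rod-side annular area A_ann = π/4 × (124² − 76.0²) = 7540 mm^2
On retraction the pressure acts on the annular area (bore minus rod).
F = P × A_ann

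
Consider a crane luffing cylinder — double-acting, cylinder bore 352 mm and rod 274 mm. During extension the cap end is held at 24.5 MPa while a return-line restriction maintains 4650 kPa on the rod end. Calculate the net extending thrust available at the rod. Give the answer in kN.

F ≈ 2210 kN

Cap-side area A_cap = π/4 × (352 mm)² = 97310 mm^2
Rod-side annular area A_ann = π/4 × (352² − 274²) = 38350 mm^2
Net thrust = P_cap·A_cap − P_rod·A_ann = 2384 kN − 178.3 kN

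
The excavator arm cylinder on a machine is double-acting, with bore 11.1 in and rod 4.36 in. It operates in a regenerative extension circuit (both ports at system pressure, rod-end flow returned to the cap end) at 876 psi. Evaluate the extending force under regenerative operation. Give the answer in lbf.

F ≈ 13100 lbf

With equal pressure on both faces, forces on the annular region cancel; the net push is pressure × rod cross-section.
Rod cross-section A_rod = π/4 × (4.36 in)² = 14.93 in^2
F = P × A_rod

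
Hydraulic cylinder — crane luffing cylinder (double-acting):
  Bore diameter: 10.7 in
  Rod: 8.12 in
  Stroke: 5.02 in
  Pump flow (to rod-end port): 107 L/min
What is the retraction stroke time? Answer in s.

Rod-side annular area A_ann = π/4 × (10.7² − 8.12²) = 38.14 in^2
Swept volume V = A × L; t = V / Q = A·L / Q

t ≈ 1.76 s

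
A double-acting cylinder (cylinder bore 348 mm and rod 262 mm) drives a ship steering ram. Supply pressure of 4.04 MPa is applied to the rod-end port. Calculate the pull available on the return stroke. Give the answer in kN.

F ≈ 166 kN

Rod-side annular area A_ann = π/4 × (348² − 262²) = 41200 mm^2
On retraction the pressure acts on the annular area (bore minus rod).
F = P × A_ann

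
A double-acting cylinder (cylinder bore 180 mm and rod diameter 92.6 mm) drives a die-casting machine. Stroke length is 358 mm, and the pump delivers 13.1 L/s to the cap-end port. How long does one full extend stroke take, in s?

t ≈ 0.695 s

Cap-side area A_cap = π/4 × (180 mm)² = 25450 mm^2
Swept volume V = A × L; t = V / Q = A·L / Q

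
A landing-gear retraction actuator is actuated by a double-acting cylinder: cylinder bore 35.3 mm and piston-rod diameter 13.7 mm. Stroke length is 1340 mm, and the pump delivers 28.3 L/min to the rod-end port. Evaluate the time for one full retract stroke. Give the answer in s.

Rod-side annular area A_ann = π/4 × (35.3² − 13.7²) = 831.3 mm^2
Swept volume V = A × L; t = V / Q = A·L / Q

t ≈ 2.36 s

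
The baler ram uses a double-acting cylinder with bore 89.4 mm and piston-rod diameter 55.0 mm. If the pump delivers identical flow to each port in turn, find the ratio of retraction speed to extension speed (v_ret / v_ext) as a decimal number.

v_ret/v_ext ≈ 1.61

Cap-side area A_cap = π/4 × (89.4 mm)² = 6277 mm^2
Rod-side annular area A_ann = π/4 × (89.4² − 55.0²) = 3901 mm^2
For equal Q, v ∝ 1/A, so v_ret/v_ext = A_cap/A_ann.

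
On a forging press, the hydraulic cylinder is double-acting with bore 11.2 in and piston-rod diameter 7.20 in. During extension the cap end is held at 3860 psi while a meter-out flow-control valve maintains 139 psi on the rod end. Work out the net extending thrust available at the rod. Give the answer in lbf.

F ≈ 3.72e5 lbf

Cap-side area A_cap = π/4 × (11.2 in)² = 98.52 in^2
Rod-side annular area A_ann = π/4 × (11.2² − 7.20²) = 57.81 in^2
Net thrust = P_cap·A_cap − P_rod·A_ann = 3.803e5 lbf − 8035 lbf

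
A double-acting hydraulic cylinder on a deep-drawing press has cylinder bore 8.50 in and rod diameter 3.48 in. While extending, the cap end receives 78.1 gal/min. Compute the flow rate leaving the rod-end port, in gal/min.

Cap-side area A_cap = π/4 × (8.50 in)² = 56.75 in^2
Rod-side annular area A_ann = π/4 × (8.50² − 3.48²) = 47.23 in^2
Piston speed v = Q_in/A_cap; rod-end outflow Q_out = v × A_ann = Q_in × A_ann/A_cap.

Q_out ≈ 65.0 gal/min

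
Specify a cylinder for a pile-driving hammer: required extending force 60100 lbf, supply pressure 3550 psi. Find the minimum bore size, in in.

D ≈ 4.64 in

Extension force acts on the full piston face: F = P × (π/4)D².
D = √(4F / (πP)) = √(4 × 60100 lbf / (π × 3550 psi))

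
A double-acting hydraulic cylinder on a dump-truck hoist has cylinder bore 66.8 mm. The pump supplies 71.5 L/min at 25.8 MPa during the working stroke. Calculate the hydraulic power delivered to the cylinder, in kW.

Hydraulic power = P × Q

W ≈ 30.7 kW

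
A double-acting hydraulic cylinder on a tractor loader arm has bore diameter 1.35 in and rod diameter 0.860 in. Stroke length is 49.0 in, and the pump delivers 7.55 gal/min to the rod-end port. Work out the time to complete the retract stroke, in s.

Rod-side annular area A_ann = π/4 × (1.35² − 0.860²) = 0.8505 in^2
Swept volume V = A × L; t = V / Q = A·L / Q

t ≈ 1.43 s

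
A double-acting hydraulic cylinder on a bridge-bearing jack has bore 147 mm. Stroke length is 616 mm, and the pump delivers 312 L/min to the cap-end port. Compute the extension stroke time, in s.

t ≈ 2.01 s

Cap-side area A_cap = π/4 × (147 mm)² = 16970 mm^2
Swept volume V = A × L; t = V / Q = A·L / Q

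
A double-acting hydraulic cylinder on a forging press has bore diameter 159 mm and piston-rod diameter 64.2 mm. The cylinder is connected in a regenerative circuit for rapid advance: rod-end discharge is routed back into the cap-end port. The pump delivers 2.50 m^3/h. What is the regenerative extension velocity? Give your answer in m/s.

v ≈ 0.215 m/s

In regeneration the rod-end outflow joins the pump flow into the cap end, so the net volume the pump must supply per unit advance equals the rod cross-section area.
Rod cross-section A_rod = π/4 × (64.2 mm)² = 3237 mm^2
v = Q_pump / A_rod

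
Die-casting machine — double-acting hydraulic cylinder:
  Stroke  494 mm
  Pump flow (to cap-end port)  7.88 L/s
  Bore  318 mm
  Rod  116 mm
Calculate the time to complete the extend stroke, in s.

Cap-side area A_cap = π/4 × (318 mm)² = 79420 mm^2
Swept volume V = A × L; t = V / Q = A·L / Q

t ≈ 4.98 s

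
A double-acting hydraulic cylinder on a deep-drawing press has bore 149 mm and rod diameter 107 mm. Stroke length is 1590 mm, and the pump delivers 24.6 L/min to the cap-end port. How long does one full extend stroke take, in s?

t ≈ 67.6 s

Cap-side area A_cap = π/4 × (149 mm)² = 17440 mm^2
Swept volume V = A × L; t = V / Q = A·L / Q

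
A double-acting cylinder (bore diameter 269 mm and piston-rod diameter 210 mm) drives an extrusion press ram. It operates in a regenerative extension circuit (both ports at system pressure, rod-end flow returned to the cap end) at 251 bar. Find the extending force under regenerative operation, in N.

F ≈ 8.69e5 N

With equal pressure on both faces, forces on the annular region cancel; the net push is pressure × rod cross-section.
Rod cross-section A_rod = π/4 × (210 mm)² = 34640 mm^2
F = P × A_rod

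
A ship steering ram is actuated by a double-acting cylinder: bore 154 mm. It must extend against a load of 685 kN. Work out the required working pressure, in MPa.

P ≈ 36.8 MPa

Cap-side area A_cap = π/4 × (154 mm)² = 18630 mm^2
P = F / A = 685 kN / A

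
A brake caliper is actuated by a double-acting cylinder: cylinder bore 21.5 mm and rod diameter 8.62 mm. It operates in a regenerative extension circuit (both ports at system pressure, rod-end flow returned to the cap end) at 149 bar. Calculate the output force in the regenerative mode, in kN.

With equal pressure on both faces, forces on the annular region cancel; the net push is pressure × rod cross-section.
Rod cross-section A_rod = π/4 × (8.62 mm)² = 58.36 mm^2
F = P × A_rod

F ≈ 0.870 kN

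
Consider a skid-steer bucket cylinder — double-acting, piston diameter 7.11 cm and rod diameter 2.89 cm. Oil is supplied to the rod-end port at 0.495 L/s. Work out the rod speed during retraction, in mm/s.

v ≈ 149 mm/s

Rod-side annular area A_ann = π/4 × (7.11² − 2.89²) = 33.14 cm^2
Flow into the rod-end port fills the annular volume.
v = Q / A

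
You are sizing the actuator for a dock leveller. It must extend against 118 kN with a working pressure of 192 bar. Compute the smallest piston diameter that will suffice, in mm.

Extension force acts on the full piston face: F = P × (π/4)D².
D = √(4F / (πP)) = √(4 × 118 kN / (π × 192 bar))

D ≈ 88.5 mm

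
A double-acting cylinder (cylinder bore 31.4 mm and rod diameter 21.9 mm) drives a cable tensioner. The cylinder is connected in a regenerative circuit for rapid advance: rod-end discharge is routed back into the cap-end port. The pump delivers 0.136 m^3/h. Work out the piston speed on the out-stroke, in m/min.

v ≈ 6.02 m/min

In regeneration the rod-end outflow joins the pump flow into the cap end, so the net volume the pump must supply per unit advance equals the rod cross-section area.
Rod cross-section A_rod = π/4 × (21.9 mm)² = 376.7 mm^2
v = Q_pump / A_rod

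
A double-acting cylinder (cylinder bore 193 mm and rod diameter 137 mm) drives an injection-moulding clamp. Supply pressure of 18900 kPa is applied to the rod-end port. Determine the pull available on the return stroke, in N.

Rod-side annular area A_ann = π/4 × (193² − 137²) = 14510 mm^2
On retraction the pressure acts on the annular area (bore minus rod).
F = P × A_ann

F ≈ 2.74e5 N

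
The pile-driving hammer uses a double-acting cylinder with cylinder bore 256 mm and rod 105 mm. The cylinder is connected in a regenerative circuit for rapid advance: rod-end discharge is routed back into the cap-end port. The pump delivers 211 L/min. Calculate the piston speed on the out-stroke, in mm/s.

In regeneration the rod-end outflow joins the pump flow into the cap end, so the net volume the pump must supply per unit advance equals the rod cross-section area.
Rod cross-section A_rod = π/4 × (105 mm)² = 8659 mm^2
v = Q_pump / A_rod

v ≈ 406 mm/s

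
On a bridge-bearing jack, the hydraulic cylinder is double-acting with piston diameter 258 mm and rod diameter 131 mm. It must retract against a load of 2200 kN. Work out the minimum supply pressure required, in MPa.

Rod-side annular area A_ann = π/4 × (258² − 131²) = 38800 mm^2
Retraction: pressure acts on the annular area.
P = F / A = 2200 kN / A

P ≈ 56.7 MPa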